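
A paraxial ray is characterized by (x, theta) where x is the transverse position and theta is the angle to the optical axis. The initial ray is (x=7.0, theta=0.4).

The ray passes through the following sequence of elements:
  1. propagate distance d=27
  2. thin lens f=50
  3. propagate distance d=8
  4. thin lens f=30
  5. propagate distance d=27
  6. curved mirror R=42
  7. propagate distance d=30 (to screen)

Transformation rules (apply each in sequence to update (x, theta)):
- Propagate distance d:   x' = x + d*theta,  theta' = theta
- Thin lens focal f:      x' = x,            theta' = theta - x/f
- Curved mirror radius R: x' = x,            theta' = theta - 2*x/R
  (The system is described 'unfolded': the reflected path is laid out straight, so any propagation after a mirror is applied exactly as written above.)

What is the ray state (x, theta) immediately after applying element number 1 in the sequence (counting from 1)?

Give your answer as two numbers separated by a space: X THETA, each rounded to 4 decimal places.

Answer: 17.8000 0.4000

Derivation:
Initial: x=7.0000 theta=0.4000
After 1 (propagate distance d=27): x=17.8000 theta=0.4000
Rounded to 4 decimal places: x = 17.8000, theta = 0.4000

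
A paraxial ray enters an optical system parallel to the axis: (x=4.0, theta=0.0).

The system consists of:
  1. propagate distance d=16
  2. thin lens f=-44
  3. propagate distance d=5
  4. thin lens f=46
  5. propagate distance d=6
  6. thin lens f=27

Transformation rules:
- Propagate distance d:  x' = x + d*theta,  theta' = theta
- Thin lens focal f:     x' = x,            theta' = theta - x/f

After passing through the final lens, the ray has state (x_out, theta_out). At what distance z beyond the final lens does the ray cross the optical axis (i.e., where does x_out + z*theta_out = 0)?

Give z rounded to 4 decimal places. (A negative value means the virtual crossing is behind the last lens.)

Answer: 26.0561

Derivation:
Initial: x=4.0000 theta=0.0000
After 1 (propagate distance d=16): x=4.0000 theta=0.0000
After 2 (thin lens f=-44): x=4.0000 theta=1/11 (≈0.0909)
After 3 (propagate distance d=5): x=49/11 (≈4.4545) theta=1/11 (≈0.0909)
After 4 (thin lens f=46): x=49/11 (≈4.4545) theta=-3/506 (≈-0.0059)
After 5 (propagate distance d=6): x=1118/253 (≈4.4190) theta=-3/506 (≈-0.0059)
After 6 (thin lens f=27): x=1118/253 (≈4.4190) theta=-2317/13662 (≈-0.1696)
z_focus = -x_out/theta_out = -(1118/253)/(-2317/13662) = 60372/2317 ≈ 26.0561
Rounded to 4 decimal places: z = 26.0561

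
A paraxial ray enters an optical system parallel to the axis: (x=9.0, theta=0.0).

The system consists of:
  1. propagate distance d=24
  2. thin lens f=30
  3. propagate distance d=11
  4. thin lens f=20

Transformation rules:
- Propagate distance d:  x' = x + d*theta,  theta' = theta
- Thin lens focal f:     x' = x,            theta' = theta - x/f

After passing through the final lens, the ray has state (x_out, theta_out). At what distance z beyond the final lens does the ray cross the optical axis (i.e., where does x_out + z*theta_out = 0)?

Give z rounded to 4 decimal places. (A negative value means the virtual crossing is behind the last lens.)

Answer: 9.7436

Derivation:
Initial: x=9.0000 theta=0.0000
After 1 (propagate distance d=24): x=9.0000 theta=0.0000
After 2 (thin lens f=30): x=9.0000 theta=-0.3000
After 3 (propagate distance d=11): x=5.7000 theta=-0.3000
After 4 (thin lens f=20): x=5.7000 theta=-0.5850
z_focus = -x_out/theta_out = -(5.7000)/(-0.5850) = 380/39 ≈ 9.7436
Rounded to 4 decimal places: z = 9.7436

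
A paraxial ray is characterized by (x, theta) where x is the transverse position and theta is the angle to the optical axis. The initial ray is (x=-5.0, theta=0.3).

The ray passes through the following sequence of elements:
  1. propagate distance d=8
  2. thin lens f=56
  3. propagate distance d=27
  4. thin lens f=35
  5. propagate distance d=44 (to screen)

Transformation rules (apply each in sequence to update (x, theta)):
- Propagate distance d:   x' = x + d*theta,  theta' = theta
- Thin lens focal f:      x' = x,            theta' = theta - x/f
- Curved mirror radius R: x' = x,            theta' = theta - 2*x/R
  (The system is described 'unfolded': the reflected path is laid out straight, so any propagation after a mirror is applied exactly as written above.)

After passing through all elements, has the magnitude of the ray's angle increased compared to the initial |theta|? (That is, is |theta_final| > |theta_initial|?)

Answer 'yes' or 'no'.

Answer: no

Derivation:
Initial: x=-5.0000 theta=0.3000
After 1 (propagate distance d=8): x=-2.6000 theta=0.3000
After 2 (thin lens f=56): x=-2.6000 theta=97/280 (≈0.3464)
After 3 (propagate distance d=27): x=1891/280 (≈6.7536) theta=97/280 (≈0.3464)
After 4 (thin lens f=35): x=1891/280 (≈6.7536) theta=188/1225 (≈0.1535)
After 5 (propagate distance d=44 (to screen)): x=132361/9800 (≈13.5062) theta=188/1225 (≈0.1535)
|theta_initial|=0.3000 |theta_final|=188/1225 (≈0.1535) -> not increased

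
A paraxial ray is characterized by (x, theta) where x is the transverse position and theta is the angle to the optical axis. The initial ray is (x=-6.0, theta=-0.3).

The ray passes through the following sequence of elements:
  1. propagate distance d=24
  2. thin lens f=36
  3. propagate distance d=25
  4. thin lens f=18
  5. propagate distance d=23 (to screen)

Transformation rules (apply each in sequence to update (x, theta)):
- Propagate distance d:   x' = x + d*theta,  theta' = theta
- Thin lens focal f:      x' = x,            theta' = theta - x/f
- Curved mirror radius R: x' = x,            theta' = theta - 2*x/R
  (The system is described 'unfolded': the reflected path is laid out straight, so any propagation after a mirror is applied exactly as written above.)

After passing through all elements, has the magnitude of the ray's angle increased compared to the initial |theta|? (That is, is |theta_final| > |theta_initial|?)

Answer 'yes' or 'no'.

Answer: yes

Derivation:
Initial: x=-6.0000 theta=-0.3000
After 1 (propagate distance d=24): x=-13.2000 theta=-0.3000
After 2 (thin lens f=36): x=-13.2000 theta=1/15 (≈0.0667)
After 3 (propagate distance d=25): x=-173/15 (≈-11.5333) theta=1/15 (≈0.0667)
After 4 (thin lens f=18): x=-173/15 (≈-11.5333) theta=191/270 (≈0.7074)
After 5 (propagate distance d=23 (to screen)): x=1279/270 (≈4.7370) theta=191/270 (≈0.7074)
|theta_initial|=0.3000 |theta_final|=191/270 (≈0.7074) -> increased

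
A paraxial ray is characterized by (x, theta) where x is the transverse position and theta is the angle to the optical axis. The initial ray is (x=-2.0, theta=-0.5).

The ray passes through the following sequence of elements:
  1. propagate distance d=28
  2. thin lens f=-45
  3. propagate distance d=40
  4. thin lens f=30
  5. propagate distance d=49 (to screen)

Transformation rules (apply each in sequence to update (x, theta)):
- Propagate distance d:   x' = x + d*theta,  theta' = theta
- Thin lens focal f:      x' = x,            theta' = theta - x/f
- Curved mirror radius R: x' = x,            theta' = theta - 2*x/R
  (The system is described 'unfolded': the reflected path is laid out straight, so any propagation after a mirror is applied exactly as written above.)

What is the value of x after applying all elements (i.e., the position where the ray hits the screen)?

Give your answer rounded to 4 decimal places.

Initial: x=-2.0000 theta=-0.5000
After 1 (propagate distance d=28): x=-16.0000 theta=-0.5000
After 2 (thin lens f=-45): x=-16.0000 theta=-77/90 (≈-0.8556)
After 3 (propagate distance d=40): x=-452/9 (≈-50.2222) theta=-77/90 (≈-0.8556)
After 4 (thin lens f=30): x=-452/9 (≈-50.2222) theta=221/270 (≈0.8185)
After 5 (propagate distance d=49 (to screen)): x=-2731/270 (≈-10.1148) theta=221/270 (≈0.8185)
Rounded to 4 decimal places: x = -10.1148

Answer: -10.1148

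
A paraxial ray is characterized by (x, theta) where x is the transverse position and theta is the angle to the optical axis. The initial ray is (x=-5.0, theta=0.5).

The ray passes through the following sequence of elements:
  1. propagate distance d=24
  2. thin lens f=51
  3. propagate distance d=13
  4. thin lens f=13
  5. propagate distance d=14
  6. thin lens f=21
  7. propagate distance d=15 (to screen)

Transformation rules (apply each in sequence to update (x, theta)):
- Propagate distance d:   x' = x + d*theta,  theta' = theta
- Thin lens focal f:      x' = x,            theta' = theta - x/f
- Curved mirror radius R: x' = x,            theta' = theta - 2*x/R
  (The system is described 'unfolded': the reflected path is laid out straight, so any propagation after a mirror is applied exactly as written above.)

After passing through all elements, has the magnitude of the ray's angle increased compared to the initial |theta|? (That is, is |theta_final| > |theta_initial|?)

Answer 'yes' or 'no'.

Initial: x=-5.0000 theta=0.5000
After 1 (propagate distance d=24): x=7.0000 theta=0.5000
After 2 (thin lens f=51): x=7.0000 theta=37/102 (≈0.3627)
After 3 (propagate distance d=13): x=1195/102 (≈11.7157) theta=37/102 (≈0.3627)
After 4 (thin lens f=13): x=1195/102 (≈11.7157) theta=-7/13 (≈-0.5385)
After 5 (propagate distance d=14): x=5539/1326 (≈4.1772) theta=-7/13 (≈-0.5385)
After 6 (thin lens f=21): x=5539/1326 (≈4.1772) theta=-20533/27846 (≈-0.7374)
After 7 (propagate distance d=15 (to screen)): x=-31946/4641 (≈-6.8834) theta=-20533/27846 (≈-0.7374)
|theta_initial|=0.5000 |theta_final|=20533/27846 (≈0.7374) -> increased

Answer: yes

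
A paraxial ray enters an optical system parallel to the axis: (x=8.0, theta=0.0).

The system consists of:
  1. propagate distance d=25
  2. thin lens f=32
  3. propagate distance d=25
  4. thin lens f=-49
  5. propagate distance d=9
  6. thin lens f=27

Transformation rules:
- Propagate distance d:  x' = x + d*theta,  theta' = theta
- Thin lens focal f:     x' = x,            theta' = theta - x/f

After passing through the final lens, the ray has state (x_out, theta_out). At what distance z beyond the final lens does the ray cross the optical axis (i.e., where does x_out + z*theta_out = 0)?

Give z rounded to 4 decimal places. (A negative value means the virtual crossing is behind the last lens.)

Answer: -0.8599

Derivation:
Initial: x=8.0000 theta=0.0000
After 1 (propagate distance d=25): x=8.0000 theta=0.0000
After 2 (thin lens f=32): x=8.0000 theta=-0.2500
After 3 (propagate distance d=25): x=1.7500 theta=-0.2500
After 4 (thin lens f=-49): x=1.7500 theta=-3/14 (≈-0.2143)
After 5 (propagate distance d=9): x=-5/28 (≈-0.1786) theta=-3/14 (≈-0.2143)
After 6 (thin lens f=27): x=-5/28 (≈-0.1786) theta=-157/756 (≈-0.2077)
z_focus = -x_out/theta_out = -(-5/28)/(-157/756) = -135/157 ≈ -0.8599
Rounded to 4 decimal places: z = -0.8599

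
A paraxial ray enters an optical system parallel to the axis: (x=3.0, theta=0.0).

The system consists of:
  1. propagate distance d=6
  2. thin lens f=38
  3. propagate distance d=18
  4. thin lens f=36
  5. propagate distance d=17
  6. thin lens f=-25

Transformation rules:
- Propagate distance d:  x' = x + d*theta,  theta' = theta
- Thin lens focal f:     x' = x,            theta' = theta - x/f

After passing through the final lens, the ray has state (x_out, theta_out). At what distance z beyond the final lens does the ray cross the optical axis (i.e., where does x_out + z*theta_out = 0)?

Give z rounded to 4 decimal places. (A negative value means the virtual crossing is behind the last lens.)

Answer: -3.5539

Derivation:
Initial: x=3.0000 theta=0.0000
After 1 (propagate distance d=6): x=3.0000 theta=0.0000
After 2 (thin lens f=38): x=3.0000 theta=-3/38 (≈-0.0789)
After 3 (propagate distance d=18): x=30/19 (≈1.5789) theta=-3/38 (≈-0.0789)
After 4 (thin lens f=36): x=30/19 (≈1.5789) theta=-7/57 (≈-0.1228)
After 5 (propagate distance d=17): x=-29/57 (≈-0.5088) theta=-7/57 (≈-0.1228)
After 6 (thin lens f=-25): x=-29/57 (≈-0.5088) theta=-68/475 (≈-0.1432)
z_focus = -x_out/theta_out = -(-29/57)/(-68/475) = -725/204 ≈ -3.5539
Rounded to 4 decimal places: z = -3.5539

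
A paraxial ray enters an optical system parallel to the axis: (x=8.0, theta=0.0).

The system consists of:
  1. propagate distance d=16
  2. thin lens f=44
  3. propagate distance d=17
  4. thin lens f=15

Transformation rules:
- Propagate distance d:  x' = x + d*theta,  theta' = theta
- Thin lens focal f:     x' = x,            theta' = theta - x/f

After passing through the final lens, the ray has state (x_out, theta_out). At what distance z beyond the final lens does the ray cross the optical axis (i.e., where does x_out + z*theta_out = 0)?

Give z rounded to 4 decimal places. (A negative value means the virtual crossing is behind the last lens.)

Answer: 9.6429

Derivation:
Initial: x=8.0000 theta=0.0000
After 1 (propagate distance d=16): x=8.0000 theta=0.0000
After 2 (thin lens f=44): x=8.0000 theta=-2/11 (≈-0.1818)
After 3 (propagate distance d=17): x=54/11 (≈4.9091) theta=-2/11 (≈-0.1818)
After 4 (thin lens f=15): x=54/11 (≈4.9091) theta=-28/55 (≈-0.5091)
z_focus = -x_out/theta_out = -(54/11)/(-28/55) = 135/14 ≈ 9.6429
Rounded to 4 decimal places: z = 9.6429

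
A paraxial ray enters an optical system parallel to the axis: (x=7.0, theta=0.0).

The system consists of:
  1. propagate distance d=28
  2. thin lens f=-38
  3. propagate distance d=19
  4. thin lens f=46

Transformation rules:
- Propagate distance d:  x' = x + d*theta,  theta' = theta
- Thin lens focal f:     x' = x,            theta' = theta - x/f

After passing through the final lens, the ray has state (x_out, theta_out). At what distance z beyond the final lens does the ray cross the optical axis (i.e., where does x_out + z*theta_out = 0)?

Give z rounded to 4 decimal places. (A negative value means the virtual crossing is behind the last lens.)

Initial: x=7.0000 theta=0.0000
After 1 (propagate distance d=28): x=7.0000 theta=0.0000
After 2 (thin lens f=-38): x=7.0000 theta=7/38 (≈0.1842)
After 3 (propagate distance d=19): x=10.5000 theta=7/38 (≈0.1842)
After 4 (thin lens f=46): x=10.5000 theta=-77/1748 (≈-0.0441)
z_focus = -x_out/theta_out = -(10.5000)/(-77/1748) = 2622/11 ≈ 238.3636
Rounded to 4 decimal places: z = 238.3636

Answer: 238.3636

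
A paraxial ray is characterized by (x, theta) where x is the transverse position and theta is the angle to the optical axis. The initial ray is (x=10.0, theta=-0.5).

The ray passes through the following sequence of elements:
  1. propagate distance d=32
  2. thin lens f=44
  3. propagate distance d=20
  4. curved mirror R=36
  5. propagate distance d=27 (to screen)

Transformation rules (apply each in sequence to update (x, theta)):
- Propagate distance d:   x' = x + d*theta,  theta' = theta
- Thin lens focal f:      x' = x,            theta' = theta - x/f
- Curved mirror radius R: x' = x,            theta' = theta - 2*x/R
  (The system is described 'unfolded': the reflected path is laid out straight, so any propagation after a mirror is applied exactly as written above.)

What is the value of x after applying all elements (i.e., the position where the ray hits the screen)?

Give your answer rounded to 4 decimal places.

Initial: x=10.0000 theta=-0.5000
After 1 (propagate distance d=32): x=-6.0000 theta=-0.5000
After 2 (thin lens f=44): x=-6.0000 theta=-4/11 (≈-0.3636)
After 3 (propagate distance d=20): x=-146/11 (≈-13.2727) theta=-4/11 (≈-0.3636)
After 4 (curved mirror R=36): x=-146/11 (≈-13.2727) theta=37/99 (≈0.3737)
After 5 (propagate distance d=27 (to screen)): x=-35/11 (≈-3.1818) theta=37/99 (≈0.3737)
Rounded to 4 decimal places: x = -3.1818

Answer: -3.1818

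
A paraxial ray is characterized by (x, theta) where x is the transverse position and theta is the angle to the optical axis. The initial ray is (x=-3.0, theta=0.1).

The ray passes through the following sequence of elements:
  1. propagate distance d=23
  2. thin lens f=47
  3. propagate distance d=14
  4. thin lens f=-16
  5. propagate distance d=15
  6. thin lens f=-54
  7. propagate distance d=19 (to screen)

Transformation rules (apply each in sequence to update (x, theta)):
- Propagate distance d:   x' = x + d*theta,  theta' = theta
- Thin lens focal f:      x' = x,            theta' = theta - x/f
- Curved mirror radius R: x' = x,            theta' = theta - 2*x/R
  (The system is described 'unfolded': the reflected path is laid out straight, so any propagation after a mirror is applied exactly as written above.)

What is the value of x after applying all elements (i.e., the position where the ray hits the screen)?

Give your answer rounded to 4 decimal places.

Initial: x=-3.0000 theta=0.1000
After 1 (propagate distance d=23): x=-0.7000 theta=0.1000
After 2 (thin lens f=47): x=-0.7000 theta=27/235 (≈0.1149)
After 3 (propagate distance d=14): x=427/470 (≈0.9085) theta=27/235 (≈0.1149)
After 4 (thin lens f=-16): x=427/470 (≈0.9085) theta=1291/7520 (≈0.1717)
After 5 (propagate distance d=15): x=26197/7520 (≈3.4836) theta=1291/7520 (≈0.1717)
After 6 (thin lens f=-54): x=26197/7520 (≈3.4836) theta=95911/406080 (≈0.2362)
After 7 (propagate distance d=19 (to screen)): x=3236947/406080 (≈7.9712) theta=95911/406080 (≈0.2362)
Rounded to 4 decimal places: x = 7.9712

Answer: 7.9712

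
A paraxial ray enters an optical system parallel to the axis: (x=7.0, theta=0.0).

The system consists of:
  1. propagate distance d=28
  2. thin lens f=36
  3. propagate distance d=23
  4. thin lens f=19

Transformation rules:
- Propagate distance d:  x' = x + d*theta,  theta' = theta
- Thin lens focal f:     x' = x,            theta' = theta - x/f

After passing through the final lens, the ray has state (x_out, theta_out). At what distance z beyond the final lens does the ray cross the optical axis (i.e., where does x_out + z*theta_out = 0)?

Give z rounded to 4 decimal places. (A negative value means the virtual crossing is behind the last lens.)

Answer: 7.7188

Derivation:
Initial: x=7.0000 theta=0.0000
After 1 (propagate distance d=28): x=7.0000 theta=0.0000
After 2 (thin lens f=36): x=7.0000 theta=-7/36 (≈-0.1944)
After 3 (propagate distance d=23): x=91/36 (≈2.5278) theta=-7/36 (≈-0.1944)
After 4 (thin lens f=19): x=91/36 (≈2.5278) theta=-56/171 (≈-0.3275)
z_focus = -x_out/theta_out = -(91/36)/(-56/171) = 247/32 ≈ 7.7188
Rounded to 4 decimal places: z = 7.7188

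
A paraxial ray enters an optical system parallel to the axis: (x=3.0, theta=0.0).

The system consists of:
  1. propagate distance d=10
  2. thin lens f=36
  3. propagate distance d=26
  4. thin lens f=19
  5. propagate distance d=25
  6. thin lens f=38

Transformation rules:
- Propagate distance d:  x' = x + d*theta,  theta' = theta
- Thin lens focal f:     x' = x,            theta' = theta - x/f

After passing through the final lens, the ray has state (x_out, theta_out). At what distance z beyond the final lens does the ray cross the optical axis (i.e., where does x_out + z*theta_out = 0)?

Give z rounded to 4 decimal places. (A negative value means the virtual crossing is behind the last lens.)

Answer: -35.8554

Derivation:
Initial: x=3.0000 theta=0.0000
After 1 (propagate distance d=10): x=3.0000 theta=0.0000
After 2 (thin lens f=36): x=3.0000 theta=-1/12 (≈-0.0833)
After 3 (propagate distance d=26): x=5/6 (≈0.8333) theta=-1/12 (≈-0.0833)
After 4 (thin lens f=19): x=5/6 (≈0.8333) theta=-29/228 (≈-0.1272)
After 5 (propagate distance d=25): x=-535/228 (≈-2.3465) theta=-29/228 (≈-0.1272)
After 6 (thin lens f=38): x=-535/228 (≈-2.3465) theta=-189/2888 (≈-0.0654)
z_focus = -x_out/theta_out = -(-535/228)/(-189/2888) = -20330/567 ≈ -35.8554
Rounded to 4 decimal places: z = -35.8554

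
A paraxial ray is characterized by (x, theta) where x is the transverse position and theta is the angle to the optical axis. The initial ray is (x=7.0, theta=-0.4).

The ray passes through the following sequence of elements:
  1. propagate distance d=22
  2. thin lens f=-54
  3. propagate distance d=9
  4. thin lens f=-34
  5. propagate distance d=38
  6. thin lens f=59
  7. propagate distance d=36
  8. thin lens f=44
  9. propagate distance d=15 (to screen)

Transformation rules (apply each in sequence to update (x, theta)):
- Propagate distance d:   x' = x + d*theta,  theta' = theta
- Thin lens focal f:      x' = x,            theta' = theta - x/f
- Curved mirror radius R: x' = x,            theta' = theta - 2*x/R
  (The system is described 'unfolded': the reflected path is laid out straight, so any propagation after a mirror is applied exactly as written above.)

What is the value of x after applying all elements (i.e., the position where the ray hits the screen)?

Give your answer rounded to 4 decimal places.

Initial: x=7.0000 theta=-0.4000
After 1 (propagate distance d=22): x=-1.8000 theta=-0.4000
After 2 (thin lens f=-54): x=-1.8000 theta=-13/30 (≈-0.4333)
After 3 (propagate distance d=9): x=-5.7000 theta=-13/30 (≈-0.4333)
After 4 (thin lens f=-34): x=-5.7000 theta=-613/1020 (≈-0.6010)
After 5 (propagate distance d=38): x=-7277/255 (≈-28.5373) theta=-613/1020 (≈-0.6010)
After 6 (thin lens f=59): x=-7277/255 (≈-28.5373) theta=-2353/20060 (≈-0.1173)
After 7 (propagate distance d=36): x=-492874/15045 (≈-32.7600) theta=-2353/20060 (≈-0.1173)
After 8 (thin lens f=44): x=-492874/15045 (≈-32.7600) theta=4885/7788 (≈0.6272)
After 9 (propagate distance d=15 (to screen)): x=-15458081/661980 (≈-23.3513) theta=4885/7788 (≈0.6272)
Rounded to 4 decimal places: x = -23.3513

Answer: -23.3513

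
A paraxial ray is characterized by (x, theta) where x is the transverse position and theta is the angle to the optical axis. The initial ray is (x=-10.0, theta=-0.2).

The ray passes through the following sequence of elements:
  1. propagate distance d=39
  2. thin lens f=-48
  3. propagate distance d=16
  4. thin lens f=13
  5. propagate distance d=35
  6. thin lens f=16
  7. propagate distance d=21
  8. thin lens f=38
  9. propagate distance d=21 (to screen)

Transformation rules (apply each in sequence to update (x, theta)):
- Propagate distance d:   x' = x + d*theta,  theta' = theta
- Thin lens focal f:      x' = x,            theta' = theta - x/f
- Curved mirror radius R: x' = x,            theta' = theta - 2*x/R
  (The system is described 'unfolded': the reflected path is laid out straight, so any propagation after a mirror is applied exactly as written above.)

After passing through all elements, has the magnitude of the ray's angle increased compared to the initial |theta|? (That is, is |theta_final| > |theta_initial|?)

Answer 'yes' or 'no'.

Answer: yes

Derivation:
Initial: x=-10.0000 theta=-0.2000
After 1 (propagate distance d=39): x=-17.8000 theta=-0.2000
After 2 (thin lens f=-48): x=-17.8000 theta=-137/240 (≈-0.5708)
After 3 (propagate distance d=16): x=-404/15 (≈-26.9333) theta=-137/240 (≈-0.5708)
After 4 (thin lens f=13): x=-404/15 (≈-26.9333) theta=1561/1040 (≈1.5010)
After 5 (propagate distance d=35): x=79873/3120 (≈25.6003) theta=1561/1040 (≈1.5010)
After 6 (thin lens f=16): x=79873/3120 (≈25.6003) theta=-989/9984 (≈-0.0991)
After 7 (propagate distance d=21): x=1174123/49920 (≈23.5201) theta=-989/9984 (≈-0.0991)
After 8 (thin lens f=38): x=1174123/49920 (≈23.5201) theta=-454011/632320 (≈-0.7180)
After 9 (propagate distance d=21 (to screen)): x=16013981/1896960 (≈8.4419) theta=-454011/632320 (≈-0.7180)
|theta_initial|=0.2000 |theta_final|=454011/632320 (≈0.7180) -> increased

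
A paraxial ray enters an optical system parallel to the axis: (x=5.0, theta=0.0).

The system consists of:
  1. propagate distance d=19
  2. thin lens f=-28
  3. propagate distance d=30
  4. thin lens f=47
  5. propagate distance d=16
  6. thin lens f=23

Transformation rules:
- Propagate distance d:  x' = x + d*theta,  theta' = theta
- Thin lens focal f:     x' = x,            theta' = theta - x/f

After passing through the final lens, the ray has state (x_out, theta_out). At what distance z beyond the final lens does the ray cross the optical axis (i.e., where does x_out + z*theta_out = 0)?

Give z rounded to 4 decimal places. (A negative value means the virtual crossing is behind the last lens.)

Initial: x=5.0000 theta=0.0000
After 1 (propagate distance d=19): x=5.0000 theta=0.0000
After 2 (thin lens f=-28): x=5.0000 theta=5/28 (≈0.1786)
After 3 (propagate distance d=30): x=145/14 (≈10.3571) theta=5/28 (≈0.1786)
After 4 (thin lens f=47): x=145/14 (≈10.3571) theta=-55/1316 (≈-0.0418)
After 5 (propagate distance d=16): x=6375/658 (≈9.6884) theta=-55/1316 (≈-0.0418)
After 6 (thin lens f=23): x=6375/658 (≈9.6884) theta=-14015/30268 (≈-0.4630)
z_focus = -x_out/theta_out = -(6375/658)/(-14015/30268) = 58650/2803 ≈ 20.9240
Rounded to 4 decimal places: z = 20.9240

Answer: 20.9240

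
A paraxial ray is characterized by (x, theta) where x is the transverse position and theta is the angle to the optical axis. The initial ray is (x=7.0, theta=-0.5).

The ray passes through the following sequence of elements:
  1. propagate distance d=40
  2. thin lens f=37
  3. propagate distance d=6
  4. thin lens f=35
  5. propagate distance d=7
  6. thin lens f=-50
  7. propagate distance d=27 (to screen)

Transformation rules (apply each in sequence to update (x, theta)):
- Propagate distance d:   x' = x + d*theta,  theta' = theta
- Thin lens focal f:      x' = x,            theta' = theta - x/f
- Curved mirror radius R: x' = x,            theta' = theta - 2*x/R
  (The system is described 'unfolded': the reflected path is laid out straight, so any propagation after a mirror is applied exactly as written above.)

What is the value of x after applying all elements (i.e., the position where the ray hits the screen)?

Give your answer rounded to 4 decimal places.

Answer: -12.0142

Derivation:
Initial: x=7.0000 theta=-0.5000
After 1 (propagate distance d=40): x=-13.0000 theta=-0.5000
After 2 (thin lens f=37): x=-13.0000 theta=-11/74 (≈-0.1486)
After 3 (propagate distance d=6): x=-514/37 (≈-13.8919) theta=-11/74 (≈-0.1486)
After 4 (thin lens f=35): x=-514/37 (≈-13.8919) theta=643/2590 (≈0.2483)
After 5 (propagate distance d=7): x=-4497/370 (≈-12.1541) theta=643/2590 (≈0.2483)
After 6 (thin lens f=-50): x=-4497/370 (≈-12.1541) theta=671/129500 (≈0.0052)
After 7 (propagate distance d=27 (to screen)): x=-1555833/129500 (≈-12.0142) theta=671/129500 (≈0.0052)
Rounded to 4 decimal places: x = -12.0142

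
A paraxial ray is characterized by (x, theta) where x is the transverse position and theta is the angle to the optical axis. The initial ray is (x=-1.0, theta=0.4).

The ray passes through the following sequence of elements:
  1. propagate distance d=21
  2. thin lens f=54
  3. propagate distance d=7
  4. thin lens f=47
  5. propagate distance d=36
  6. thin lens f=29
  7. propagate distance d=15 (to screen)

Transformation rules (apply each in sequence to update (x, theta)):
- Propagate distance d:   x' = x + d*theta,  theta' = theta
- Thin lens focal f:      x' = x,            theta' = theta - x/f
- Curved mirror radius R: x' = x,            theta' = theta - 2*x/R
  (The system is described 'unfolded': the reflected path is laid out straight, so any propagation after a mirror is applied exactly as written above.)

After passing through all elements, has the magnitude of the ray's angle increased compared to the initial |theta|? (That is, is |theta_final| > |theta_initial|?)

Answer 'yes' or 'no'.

Answer: no

Derivation:
Initial: x=-1.0000 theta=0.4000
After 1 (propagate distance d=21): x=7.4000 theta=0.4000
After 2 (thin lens f=54): x=7.4000 theta=71/270 (≈0.2630)
After 3 (propagate distance d=7): x=499/54 (≈9.2407) theta=71/270 (≈0.2630)
After 4 (thin lens f=47): x=499/54 (≈9.2407) theta=421/6345 (≈0.0664)
After 5 (propagate distance d=36): x=147577/12690 (≈11.6294) theta=421/6345 (≈0.0664)
After 6 (thin lens f=29): x=147577/12690 (≈11.6294) theta=-41053/122670 (≈-0.3347)
After 7 (propagate distance d=15 (to screen)): x=1216174/184005 (≈6.6095) theta=-41053/122670 (≈-0.3347)
|theta_initial|=0.4000 |theta_final|=41053/122670 (≈0.3347) -> not increased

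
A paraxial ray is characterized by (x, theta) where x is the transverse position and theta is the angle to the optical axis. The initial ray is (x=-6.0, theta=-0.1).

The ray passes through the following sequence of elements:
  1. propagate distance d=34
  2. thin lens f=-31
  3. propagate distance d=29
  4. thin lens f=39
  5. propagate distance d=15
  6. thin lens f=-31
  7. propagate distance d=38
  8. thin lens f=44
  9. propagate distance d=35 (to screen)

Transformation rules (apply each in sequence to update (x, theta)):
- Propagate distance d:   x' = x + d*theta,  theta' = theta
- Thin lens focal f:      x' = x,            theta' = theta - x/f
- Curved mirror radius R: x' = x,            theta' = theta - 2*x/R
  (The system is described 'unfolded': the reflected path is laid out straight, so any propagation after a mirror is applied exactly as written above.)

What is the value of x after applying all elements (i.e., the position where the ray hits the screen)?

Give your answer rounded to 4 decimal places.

Answer: -24.2609

Derivation:
Initial: x=-6.0000 theta=-0.1000
After 1 (propagate distance d=34): x=-9.4000 theta=-0.1000
After 2 (thin lens f=-31): x=-9.4000 theta=-25/62 (≈-0.4032)
After 3 (propagate distance d=29): x=-6539/310 (≈-21.0935) theta=-25/62 (≈-0.4032)
After 4 (thin lens f=39): x=-6539/310 (≈-21.0935) theta=64/465 (≈0.1376)
After 5 (propagate distance d=15): x=-5899/310 (≈-19.0290) theta=64/465 (≈0.1376)
After 6 (thin lens f=-31): x=-5899/310 (≈-19.0290) theta=-13729/28830 (≈-0.4762)
After 7 (propagate distance d=38): x=-1070309/28830 (≈-37.1248) theta=-13729/28830 (≈-0.4762)
After 8 (thin lens f=44): x=-1070309/28830 (≈-37.1248) theta=155411/422840 (≈0.3675)
After 9 (propagate distance d=35 (to screen)): x=-30775441/1268520 (≈-24.2609) theta=155411/422840 (≈0.3675)
Rounded to 4 decimal places: x = -24.2609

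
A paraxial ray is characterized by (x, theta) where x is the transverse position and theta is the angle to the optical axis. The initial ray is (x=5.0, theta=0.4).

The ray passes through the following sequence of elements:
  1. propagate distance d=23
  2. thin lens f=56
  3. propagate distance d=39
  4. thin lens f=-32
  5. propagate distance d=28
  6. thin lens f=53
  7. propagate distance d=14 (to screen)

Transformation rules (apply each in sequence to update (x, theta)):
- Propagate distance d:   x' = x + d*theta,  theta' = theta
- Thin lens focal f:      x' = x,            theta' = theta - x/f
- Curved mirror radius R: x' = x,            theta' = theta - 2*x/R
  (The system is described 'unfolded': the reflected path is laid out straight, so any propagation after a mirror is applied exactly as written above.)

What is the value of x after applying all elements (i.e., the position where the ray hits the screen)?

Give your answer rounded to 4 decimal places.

Initial: x=5.0000 theta=0.4000
After 1 (propagate distance d=23): x=14.2000 theta=0.4000
After 2 (thin lens f=56): x=14.2000 theta=41/280 (≈0.1464)
After 3 (propagate distance d=39): x=1115/56 (≈19.9107) theta=41/280 (≈0.1464)
After 4 (thin lens f=-32): x=1115/56 (≈19.9107) theta=6887/8960 (≈0.7686)
After 5 (propagate distance d=28): x=92809/2240 (≈41.4326) theta=6887/8960 (≈0.7686)
After 6 (thin lens f=53): x=92809/2240 (≈41.4326) theta=-1245/94976 (≈-0.0131)
After 7 (propagate distance d=14 (to screen)): x=9794179/237440 (≈41.2491) theta=-1245/94976 (≈-0.0131)
Rounded to 4 decimal places: x = 41.2491

Answer: 41.2491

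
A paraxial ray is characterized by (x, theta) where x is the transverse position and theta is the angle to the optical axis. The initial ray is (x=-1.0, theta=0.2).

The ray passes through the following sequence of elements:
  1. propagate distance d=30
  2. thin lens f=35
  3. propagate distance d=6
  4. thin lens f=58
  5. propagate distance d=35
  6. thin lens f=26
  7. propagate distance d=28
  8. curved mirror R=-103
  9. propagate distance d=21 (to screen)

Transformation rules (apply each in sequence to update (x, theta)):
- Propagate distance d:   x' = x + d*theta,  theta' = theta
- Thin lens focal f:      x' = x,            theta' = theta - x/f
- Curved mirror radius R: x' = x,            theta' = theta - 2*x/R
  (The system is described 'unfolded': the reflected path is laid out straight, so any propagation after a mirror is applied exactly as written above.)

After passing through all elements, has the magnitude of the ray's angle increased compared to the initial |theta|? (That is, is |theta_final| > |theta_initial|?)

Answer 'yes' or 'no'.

Initial: x=-1.0000 theta=0.2000
After 1 (propagate distance d=30): x=5.0000 theta=0.2000
After 2 (thin lens f=35): x=5.0000 theta=2/35 (≈0.0571)
After 3 (propagate distance d=6): x=187/35 (≈5.3429) theta=2/35 (≈0.0571)
After 4 (thin lens f=58): x=187/35 (≈5.3429) theta=-71/2030 (≈-0.0350)
After 5 (propagate distance d=35): x=8361/2030 (≈4.1187) theta=-71/2030 (≈-0.0350)
After 6 (thin lens f=26): x=8361/2030 (≈4.1187) theta=-10207/52780 (≈-0.1934)
After 7 (propagate distance d=28): x=-6841/5278 (≈-1.2961) theta=-10207/52780 (≈-0.1934)
After 8 (curved mirror R=-103): x=-6841/5278 (≈-1.2961) theta=-1188141/5436340 (≈-0.2186)
After 9 (propagate distance d=21 (to screen)): x=-31997191/5436340 (≈-5.8858) theta=-1188141/5436340 (≈-0.2186)
|theta_initial|=0.2000 |theta_final|=1188141/5436340 (≈0.2186) -> increased

Answer: yes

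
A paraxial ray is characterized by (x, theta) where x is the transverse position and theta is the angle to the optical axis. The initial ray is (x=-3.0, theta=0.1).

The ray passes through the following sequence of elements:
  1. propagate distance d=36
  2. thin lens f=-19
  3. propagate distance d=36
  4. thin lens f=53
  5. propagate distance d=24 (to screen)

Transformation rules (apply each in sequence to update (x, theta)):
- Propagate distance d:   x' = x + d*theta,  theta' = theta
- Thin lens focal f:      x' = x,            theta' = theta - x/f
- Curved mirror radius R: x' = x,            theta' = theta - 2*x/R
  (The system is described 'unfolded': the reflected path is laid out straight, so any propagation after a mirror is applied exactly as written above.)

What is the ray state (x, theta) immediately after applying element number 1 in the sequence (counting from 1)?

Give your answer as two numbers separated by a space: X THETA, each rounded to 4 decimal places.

Initial: x=-3.0000 theta=0.1000
After 1 (propagate distance d=36): x=0.6000 theta=0.1000
Rounded to 4 decimal places: x = 0.6000, theta = 0.1000

Answer: 0.6000 0.1000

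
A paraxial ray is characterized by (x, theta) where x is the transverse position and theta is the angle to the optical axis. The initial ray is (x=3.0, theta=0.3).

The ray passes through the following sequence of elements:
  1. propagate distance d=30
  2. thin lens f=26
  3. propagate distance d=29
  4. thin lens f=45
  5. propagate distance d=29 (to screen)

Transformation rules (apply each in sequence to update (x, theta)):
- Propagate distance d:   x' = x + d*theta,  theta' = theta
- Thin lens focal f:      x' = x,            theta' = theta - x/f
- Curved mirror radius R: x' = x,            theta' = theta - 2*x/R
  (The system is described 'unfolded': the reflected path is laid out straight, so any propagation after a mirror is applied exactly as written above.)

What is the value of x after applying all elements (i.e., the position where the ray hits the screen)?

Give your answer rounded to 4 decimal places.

Answer: -2.0836

Derivation:
Initial: x=3.0000 theta=0.3000
After 1 (propagate distance d=30): x=12.0000 theta=0.3000
After 2 (thin lens f=26): x=12.0000 theta=-21/130 (≈-0.1615)
After 3 (propagate distance d=29): x=951/130 (≈7.3154) theta=-21/130 (≈-0.1615)
After 4 (thin lens f=45): x=951/130 (≈7.3154) theta=-316/975 (≈-0.3241)
After 5 (propagate distance d=29 (to screen)): x=-4063/1950 (≈-2.0836) theta=-316/975 (≈-0.3241)
Rounded to 4 decimal places: x = -2.0836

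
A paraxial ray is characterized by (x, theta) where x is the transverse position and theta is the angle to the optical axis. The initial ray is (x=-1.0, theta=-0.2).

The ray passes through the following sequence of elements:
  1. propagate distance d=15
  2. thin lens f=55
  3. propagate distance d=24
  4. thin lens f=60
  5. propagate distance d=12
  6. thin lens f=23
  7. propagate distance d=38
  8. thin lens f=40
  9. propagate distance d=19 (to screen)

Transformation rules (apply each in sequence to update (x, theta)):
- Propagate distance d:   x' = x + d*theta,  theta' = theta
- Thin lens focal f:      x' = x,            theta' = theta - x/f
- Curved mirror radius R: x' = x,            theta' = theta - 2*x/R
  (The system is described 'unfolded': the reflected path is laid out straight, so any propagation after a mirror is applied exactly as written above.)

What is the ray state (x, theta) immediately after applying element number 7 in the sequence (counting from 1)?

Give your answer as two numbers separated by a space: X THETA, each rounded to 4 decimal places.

Initial: x=-1.0000 theta=-0.2000
After 1 (propagate distance d=15): x=-4.0000 theta=-0.2000
After 2 (thin lens f=55): x=-4.0000 theta=-7/55 (≈-0.1273)
After 3 (propagate distance d=24): x=-388/55 (≈-7.0545) theta=-7/55 (≈-0.1273)
After 4 (thin lens f=60): x=-388/55 (≈-7.0545) theta=-8/825 (≈-0.0097)
After 5 (propagate distance d=12): x=-1972/275 (≈-7.1709) theta=-8/825 (≈-0.0097)
After 6 (thin lens f=23): x=-1972/275 (≈-7.1709) theta=5732/18975 (≈0.3021)
After 7 (propagate distance d=38): x=81748/18975 (≈4.3082) theta=5732/18975 (≈0.3021)
Rounded to 4 decimal places: x = 4.3082, theta = 0.3021

Answer: 4.3082 0.3021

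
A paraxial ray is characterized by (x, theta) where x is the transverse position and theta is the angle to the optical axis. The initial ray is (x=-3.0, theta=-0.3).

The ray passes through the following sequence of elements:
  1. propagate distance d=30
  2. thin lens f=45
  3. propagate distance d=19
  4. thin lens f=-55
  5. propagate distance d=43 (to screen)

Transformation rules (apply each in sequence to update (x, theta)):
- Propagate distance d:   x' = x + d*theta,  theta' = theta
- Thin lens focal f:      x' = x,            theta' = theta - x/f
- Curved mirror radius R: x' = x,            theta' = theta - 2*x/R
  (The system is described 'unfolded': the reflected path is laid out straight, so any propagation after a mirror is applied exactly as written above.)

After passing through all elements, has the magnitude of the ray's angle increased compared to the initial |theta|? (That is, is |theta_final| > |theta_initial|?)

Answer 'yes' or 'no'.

Answer: no

Derivation:
Initial: x=-3.0000 theta=-0.3000
After 1 (propagate distance d=30): x=-12.0000 theta=-0.3000
After 2 (thin lens f=45): x=-12.0000 theta=-1/30 (≈-0.0333)
After 3 (propagate distance d=19): x=-379/30 (≈-12.6333) theta=-1/30 (≈-0.0333)
After 4 (thin lens f=-55): x=-379/30 (≈-12.6333) theta=-217/825 (≈-0.2630)
After 5 (propagate distance d=43 (to screen)): x=-13169/550 (≈-23.9436) theta=-217/825 (≈-0.2630)
|theta_initial|=0.3000 |theta_final|=217/825 (≈0.2630) -> not increased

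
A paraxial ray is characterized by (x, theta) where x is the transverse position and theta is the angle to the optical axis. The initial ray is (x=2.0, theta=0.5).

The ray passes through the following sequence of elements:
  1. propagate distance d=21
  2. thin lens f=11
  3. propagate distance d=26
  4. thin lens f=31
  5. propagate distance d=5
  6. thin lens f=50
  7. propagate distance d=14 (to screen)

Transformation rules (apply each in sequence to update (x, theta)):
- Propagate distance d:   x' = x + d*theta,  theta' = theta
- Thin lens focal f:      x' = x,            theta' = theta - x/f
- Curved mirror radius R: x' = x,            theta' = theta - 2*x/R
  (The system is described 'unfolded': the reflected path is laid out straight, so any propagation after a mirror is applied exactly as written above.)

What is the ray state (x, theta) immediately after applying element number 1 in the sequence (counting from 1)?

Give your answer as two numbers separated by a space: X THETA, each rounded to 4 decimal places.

Answer: 12.5000 0.5000

Derivation:
Initial: x=2.0000 theta=0.5000
After 1 (propagate distance d=21): x=12.5000 theta=0.5000
Rounded to 4 decimal places: x = 12.5000, theta = 0.5000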